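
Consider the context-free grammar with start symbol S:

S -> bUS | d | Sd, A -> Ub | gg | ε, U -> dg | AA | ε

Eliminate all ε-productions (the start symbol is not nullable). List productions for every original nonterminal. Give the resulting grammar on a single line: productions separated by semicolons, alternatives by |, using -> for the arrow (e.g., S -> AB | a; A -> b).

S -> d | Sd | bS | bUS; A -> b | Ub | gg; U -> A | AA | dg

Nullable set: {A, U}.
S -> bUS: U nullable, giving bS | bUS.
Drop A -> ε.
A -> Ub: U nullable, giving Ub | b.
Drop U -> ε.
U -> AA: A, A nullable, giving A | AA.
Unchanged (no nullable symbols): S -> Sd; S -> d; A -> gg; U -> dg.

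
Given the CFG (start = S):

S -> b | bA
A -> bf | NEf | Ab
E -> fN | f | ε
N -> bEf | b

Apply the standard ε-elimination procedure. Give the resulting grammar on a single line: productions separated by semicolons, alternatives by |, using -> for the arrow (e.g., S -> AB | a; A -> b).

S -> b | bA; A -> Ab | Nf | bf | NEf; E -> f | fN; N -> b | bf | bEf

Nullable set: {E}.
A -> NEf: E nullable, giving NEf | Nf.
Drop E -> ε.
N -> bEf: E nullable, giving bEf | bf.
Unchanged (no nullable symbols): S -> b; S -> bA; A -> Ab; A -> bf; E -> f; E -> fN; N -> b.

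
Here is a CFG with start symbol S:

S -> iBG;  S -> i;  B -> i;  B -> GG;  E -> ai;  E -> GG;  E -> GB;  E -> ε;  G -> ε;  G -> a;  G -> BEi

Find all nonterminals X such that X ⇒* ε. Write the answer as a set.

{B, E, G}

Directly nullable (have an ε-rule): {E, G}.
B is nullable via B -> GG (every symbol on the right is already known nullable).
Not nullable: S — each has a terminal in every rule's right-hand side or depends on a non-nullable symbol.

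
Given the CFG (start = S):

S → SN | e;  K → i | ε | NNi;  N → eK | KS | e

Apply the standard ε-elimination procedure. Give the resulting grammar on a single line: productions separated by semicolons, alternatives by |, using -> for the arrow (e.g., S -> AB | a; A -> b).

S -> e | SN; K -> i | NNi; N -> S | e | KS | eK

Nullable set: {K}.
Drop K -> ε.
N -> KS: K nullable, giving KS | S.
N -> eK: K nullable, giving e | eK.
Unchanged (no nullable symbols): S -> SN; S -> e; K -> NNi; K -> i; N -> e.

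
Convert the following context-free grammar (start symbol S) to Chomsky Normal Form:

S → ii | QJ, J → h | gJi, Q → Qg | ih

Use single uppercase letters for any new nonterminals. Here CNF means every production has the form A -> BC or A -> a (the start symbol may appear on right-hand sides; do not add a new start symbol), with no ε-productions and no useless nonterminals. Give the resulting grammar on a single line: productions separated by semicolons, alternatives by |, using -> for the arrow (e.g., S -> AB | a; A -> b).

S -> BB | QJ; A -> g; B -> i; C -> h; D -> JB; J -> h | AD; Q -> BC | QA

No ε-productions.
No unit productions to eliminate.
TERM: introduce A -> g, C -> h, B -> i and substitute in every rule of length ≥2.
BIN: J -> AJB becomes J -> AD, D -> JB.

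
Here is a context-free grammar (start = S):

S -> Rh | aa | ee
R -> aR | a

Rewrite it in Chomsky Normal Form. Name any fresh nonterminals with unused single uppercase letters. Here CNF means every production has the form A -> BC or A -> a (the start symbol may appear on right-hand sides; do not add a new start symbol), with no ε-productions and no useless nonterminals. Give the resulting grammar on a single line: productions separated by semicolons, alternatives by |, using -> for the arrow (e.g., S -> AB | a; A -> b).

No ε-productions.
No unit productions to eliminate.
TERM: introduce A -> a, C -> e, B -> h and substitute in every rule of length ≥2.

S -> AA | CC | RB; A -> a; B -> h; C -> e; R -> a | AR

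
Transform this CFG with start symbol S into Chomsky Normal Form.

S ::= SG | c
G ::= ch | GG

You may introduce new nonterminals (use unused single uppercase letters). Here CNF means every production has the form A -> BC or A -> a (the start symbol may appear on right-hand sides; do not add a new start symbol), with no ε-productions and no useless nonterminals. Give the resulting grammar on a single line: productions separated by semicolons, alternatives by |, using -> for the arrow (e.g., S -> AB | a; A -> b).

No ε-productions.
No unit productions to eliminate.
TERM: introduce A -> c, B -> h and substitute in every rule of length ≥2.

S -> c | SG; A -> c; B -> h; G -> AB | GG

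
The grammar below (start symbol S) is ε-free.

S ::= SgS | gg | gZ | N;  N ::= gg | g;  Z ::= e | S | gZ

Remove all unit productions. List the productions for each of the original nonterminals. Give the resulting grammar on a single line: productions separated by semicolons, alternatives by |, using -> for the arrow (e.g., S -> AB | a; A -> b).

Unit productions: S->N, Z->S.
Unit pairs (A ⇒* B via units): (S,N), (Z,N), (Z,S).
S: inherits non-unit rules of {N, S} → SgS | g | gZ | gg.
N: inherits non-unit rules of {N} → g | gg.
Z: inherits non-unit rules of {N, S, Z} → SgS | e | g | gZ | gg.

S -> g | gZ | gg | SgS; N -> g | gg; Z -> e | g | gZ | gg | SgS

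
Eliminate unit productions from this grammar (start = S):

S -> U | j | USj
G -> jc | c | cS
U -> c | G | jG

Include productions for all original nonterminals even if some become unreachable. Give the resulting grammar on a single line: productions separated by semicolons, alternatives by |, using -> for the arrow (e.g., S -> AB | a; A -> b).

Unit productions: S->U, U->G.
Unit pairs (A ⇒* B via units): (S,G), (S,U), (U,G).
S: inherits non-unit rules of {G, S, U} → USj | c | cS | j | jG | jc.
G: inherits non-unit rules of {G} → c | cS | jc.
U: inherits non-unit rules of {G, U} → c | cS | jG | jc.

S -> c | j | cS | jG | jc | USj; G -> c | cS | jc; U -> c | cS | jG | jc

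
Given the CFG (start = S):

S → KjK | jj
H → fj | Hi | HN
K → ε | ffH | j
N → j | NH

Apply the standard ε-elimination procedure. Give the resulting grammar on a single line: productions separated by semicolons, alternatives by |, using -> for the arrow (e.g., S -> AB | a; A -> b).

S -> j | Kj | jK | jj | KjK; H -> HN | Hi | fj; K -> j | ffH; N -> j | NH

Nullable set: {K}.
S -> KjK: K, K nullable, giving Kj | KjK | j | jK.
Drop K -> ε.
Unchanged (no nullable symbols): S -> jj; H -> HN; H -> Hi; H -> fj; K -> ffH; K -> j; N -> NH; N -> j.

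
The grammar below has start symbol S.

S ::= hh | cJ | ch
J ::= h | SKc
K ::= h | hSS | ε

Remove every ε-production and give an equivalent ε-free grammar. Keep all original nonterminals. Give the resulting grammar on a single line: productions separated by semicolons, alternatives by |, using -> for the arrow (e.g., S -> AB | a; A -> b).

S -> cJ | ch | hh; J -> h | Sc | SKc; K -> h | hSS

Nullable set: {K}.
J -> SKc: K nullable, giving SKc | Sc.
Drop K -> ε.
Unchanged (no nullable symbols): S -> cJ; S -> ch; S -> hh; J -> h; K -> h; K -> hSS.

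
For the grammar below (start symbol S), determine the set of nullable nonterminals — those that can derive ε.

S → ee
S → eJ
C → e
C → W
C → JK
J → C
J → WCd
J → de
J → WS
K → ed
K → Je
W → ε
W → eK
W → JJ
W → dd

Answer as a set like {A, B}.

Directly nullable (have an ε-rule): {W}.
C is nullable via C -> W (every symbol on the right is already known nullable).
J is nullable via J -> C (every symbol on the right is already known nullable).
Not nullable: K, S — each has a terminal in every rule's right-hand side or depends on a non-nullable symbol.

{C, J, W}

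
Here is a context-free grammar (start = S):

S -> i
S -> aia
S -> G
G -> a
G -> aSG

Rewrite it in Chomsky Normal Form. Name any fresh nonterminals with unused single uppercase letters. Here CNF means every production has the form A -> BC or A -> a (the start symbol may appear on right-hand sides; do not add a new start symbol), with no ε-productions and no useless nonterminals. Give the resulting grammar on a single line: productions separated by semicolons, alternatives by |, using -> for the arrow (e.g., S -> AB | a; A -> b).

S -> a | i | AD | AE; A -> a; B -> i; C -> SG; D -> BA; E -> SG; G -> a | AC

No ε-productions.
After unit-elimination: S -> a | i | aSG | aia; G -> a | aSG.
TERM: introduce A -> a, B -> i and substitute in every rule of length ≥2.
BIN: G -> ASG becomes G -> AC, C -> SG; S -> ABA becomes S -> AD, D -> BA; S -> ASG becomes S -> AE, E -> SG.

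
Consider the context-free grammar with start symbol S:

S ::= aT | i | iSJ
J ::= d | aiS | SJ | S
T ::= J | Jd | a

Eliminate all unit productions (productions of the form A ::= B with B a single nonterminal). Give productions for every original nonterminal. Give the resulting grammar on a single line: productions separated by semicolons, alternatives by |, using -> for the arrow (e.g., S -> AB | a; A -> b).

S -> i | aT | iSJ; J -> d | i | SJ | aT | aiS | iSJ; T -> a | d | i | Jd | SJ | aT | aiS | iSJ

Unit productions: J->S, T->J.
Unit pairs (A ⇒* B via units): (J,S), (T,J), (T,S).
S: inherits non-unit rules of {S} → aT | i | iSJ.
J: inherits non-unit rules of {J, S} → SJ | aT | aiS | d | i | iSJ.
T: inherits non-unit rules of {J, S, T} → Jd | SJ | a | aT | aiS | d | i | iSJ.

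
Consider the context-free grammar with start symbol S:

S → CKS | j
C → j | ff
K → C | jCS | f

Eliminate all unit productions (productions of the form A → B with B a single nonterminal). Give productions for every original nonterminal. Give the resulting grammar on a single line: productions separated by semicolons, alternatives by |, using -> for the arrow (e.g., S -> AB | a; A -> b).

Unit productions: K->C.
Unit pairs (A ⇒* B via units): (K,C).
S: inherits non-unit rules of {S} → CKS | j.
C: inherits non-unit rules of {C} → ff | j.
K: inherits non-unit rules of {C, K} → f | ff | j | jCS.

S -> j | CKS; C -> j | ff; K -> f | j | ff | jCS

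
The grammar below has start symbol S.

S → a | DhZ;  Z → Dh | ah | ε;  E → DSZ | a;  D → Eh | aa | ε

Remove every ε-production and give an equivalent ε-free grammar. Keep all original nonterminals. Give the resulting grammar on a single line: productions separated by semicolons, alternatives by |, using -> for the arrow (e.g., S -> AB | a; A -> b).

Nullable set: {D, Z}.
S -> DhZ: D, Z nullable, giving Dh | DhZ | h | hZ.
Drop D -> ε.
E -> DSZ: D, Z nullable, giving DS | DSZ | S | SZ.
Drop Z -> ε.
Z -> Dh: D nullable, giving Dh | h.
Unchanged (no nullable symbols): S -> a; D -> Eh; D -> aa; E -> a; Z -> ah.

S -> a | h | Dh | hZ | DhZ; D -> Eh | aa; E -> S | a | DS | SZ | DSZ; Z -> h | Dh | ah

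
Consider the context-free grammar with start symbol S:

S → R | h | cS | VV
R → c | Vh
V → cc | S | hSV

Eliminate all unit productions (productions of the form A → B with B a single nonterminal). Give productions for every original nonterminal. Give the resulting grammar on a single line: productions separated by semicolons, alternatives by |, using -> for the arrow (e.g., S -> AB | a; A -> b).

S -> c | h | VV | Vh | cS; R -> c | Vh; V -> c | h | VV | Vh | cS | cc | hSV

Unit productions: S->R, V->S.
Unit pairs (A ⇒* B via units): (S,R), (V,R), (V,S).
S: inherits non-unit rules of {R, S} → VV | Vh | c | cS | h.
R: inherits non-unit rules of {R} → Vh | c.
V: inherits non-unit rules of {R, S, V} → VV | Vh | c | cS | cc | h | hSV.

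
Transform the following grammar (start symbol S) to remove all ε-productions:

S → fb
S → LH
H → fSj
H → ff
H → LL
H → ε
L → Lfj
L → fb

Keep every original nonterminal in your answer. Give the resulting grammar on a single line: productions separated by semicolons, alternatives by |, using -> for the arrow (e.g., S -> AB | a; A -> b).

Nullable set: {H}.
S -> LH: H nullable, giving L | LH.
Drop H -> ε.
Unchanged (no nullable symbols): S -> fb; H -> LL; H -> fSj; H -> ff; L -> Lfj; L -> fb.

S -> L | LH | fb; H -> LL | ff | fSj; L -> fb | Lfj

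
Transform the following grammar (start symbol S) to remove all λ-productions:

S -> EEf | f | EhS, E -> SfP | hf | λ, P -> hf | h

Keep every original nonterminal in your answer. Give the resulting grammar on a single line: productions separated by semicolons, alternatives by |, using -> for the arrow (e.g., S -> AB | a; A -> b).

Nullable set: {E}.
S -> EEf: E, E nullable, giving EEf | Ef | f.
S -> EhS: E nullable, giving EhS | hS.
Drop E -> λ.
Unchanged (no nullable symbols): S -> f; E -> SfP; E -> hf; P -> h; P -> hf.

S -> f | Ef | hS | EEf | EhS; E -> hf | SfP; P -> h | hf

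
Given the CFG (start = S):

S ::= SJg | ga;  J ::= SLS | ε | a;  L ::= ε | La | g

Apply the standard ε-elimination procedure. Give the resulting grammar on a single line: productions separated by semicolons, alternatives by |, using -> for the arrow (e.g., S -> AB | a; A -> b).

S -> Sg | ga | SJg; J -> a | SS | SLS; L -> a | g | La

Nullable set: {J, L}.
S -> SJg: J nullable, giving SJg | Sg.
Drop J -> ε.
J -> SLS: L nullable, giving SLS | SS.
Drop L -> ε.
L -> La: L nullable, giving La | a.
Unchanged (no nullable symbols): S -> ga; J -> a; L -> g.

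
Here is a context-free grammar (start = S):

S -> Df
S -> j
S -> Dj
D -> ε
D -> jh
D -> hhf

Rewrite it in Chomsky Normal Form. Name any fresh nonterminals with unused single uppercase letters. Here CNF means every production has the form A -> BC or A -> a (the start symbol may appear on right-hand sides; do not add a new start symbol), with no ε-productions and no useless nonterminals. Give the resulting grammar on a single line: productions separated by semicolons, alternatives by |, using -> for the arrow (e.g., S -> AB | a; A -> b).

S -> f | j | DB | DC; A -> h; B -> f; C -> j; D -> AE | CA; E -> AB

Nullable: {D}; after ε-elimination: S -> f | j | Df | Dj; D -> jh | hhf.
No unit productions to eliminate.
TERM: introduce B -> f, A -> h, C -> j and substitute in every rule of length ≥2.
BIN: D -> AAB becomes D -> AE, E -> AB.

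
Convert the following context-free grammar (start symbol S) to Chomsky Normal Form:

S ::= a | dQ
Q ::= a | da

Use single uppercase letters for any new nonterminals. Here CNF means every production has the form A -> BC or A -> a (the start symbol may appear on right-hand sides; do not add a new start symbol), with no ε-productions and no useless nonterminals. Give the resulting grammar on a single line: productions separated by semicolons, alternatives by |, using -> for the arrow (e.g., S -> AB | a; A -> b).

S -> a | AQ; A -> d; B -> a; Q -> a | AB

No ε-productions.
No unit productions to eliminate.
TERM: introduce B -> a, A -> d and substitute in every rule of length ≥2.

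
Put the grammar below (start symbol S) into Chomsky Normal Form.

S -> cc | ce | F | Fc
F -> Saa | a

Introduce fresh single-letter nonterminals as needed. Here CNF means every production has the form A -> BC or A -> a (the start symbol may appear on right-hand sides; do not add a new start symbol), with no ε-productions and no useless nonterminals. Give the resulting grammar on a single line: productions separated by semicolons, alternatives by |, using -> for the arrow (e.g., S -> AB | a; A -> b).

S -> a | BB | BC | FB | SE; A -> a; B -> c; C -> e; D -> AA; E -> AA; F -> a | SD

No ε-productions.
After unit-elimination: S -> a | Fc | cc | ce | Saa; F -> a | Saa.
TERM: introduce A -> a, B -> c, C -> e and substitute in every rule of length ≥2.
BIN: F -> SAA becomes F -> SD, D -> AA; S -> SAA becomes S -> SE, E -> AA.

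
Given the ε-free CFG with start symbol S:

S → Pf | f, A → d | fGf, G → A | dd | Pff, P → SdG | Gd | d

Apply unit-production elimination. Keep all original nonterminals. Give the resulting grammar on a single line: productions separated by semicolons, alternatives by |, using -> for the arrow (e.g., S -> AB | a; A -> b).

S -> f | Pf; A -> d | fGf; G -> d | dd | Pff | fGf; P -> d | Gd | SdG

Unit productions: G->A.
Unit pairs (A ⇒* B via units): (G,A).
S: inherits non-unit rules of {S} → Pf | f.
A: inherits non-unit rules of {A} → d | fGf.
G: inherits non-unit rules of {A, G} → Pff | d | dd | fGf.
P: inherits non-unit rules of {P} → Gd | SdG | d.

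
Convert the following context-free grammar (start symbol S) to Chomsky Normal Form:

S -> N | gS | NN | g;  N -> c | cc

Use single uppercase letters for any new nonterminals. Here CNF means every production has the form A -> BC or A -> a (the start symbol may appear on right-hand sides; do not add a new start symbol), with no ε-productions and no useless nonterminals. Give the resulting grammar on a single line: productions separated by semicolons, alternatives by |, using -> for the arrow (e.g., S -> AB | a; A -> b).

S -> c | g | AA | BS | NN; A -> c; B -> g; N -> c | AA

No ε-productions.
After unit-elimination: S -> c | g | NN | cc | gS; N -> c | cc.
TERM: introduce A -> c, B -> g and substitute in every rule of length ≥2.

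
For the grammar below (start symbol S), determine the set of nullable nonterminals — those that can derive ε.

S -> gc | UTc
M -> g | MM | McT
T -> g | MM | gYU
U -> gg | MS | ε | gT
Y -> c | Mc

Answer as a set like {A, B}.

{U}

Directly nullable (have an ε-rule): {U}.
Not nullable: M, S, T, Y — each has a terminal in every rule's right-hand side or depends on a non-nullable symbol.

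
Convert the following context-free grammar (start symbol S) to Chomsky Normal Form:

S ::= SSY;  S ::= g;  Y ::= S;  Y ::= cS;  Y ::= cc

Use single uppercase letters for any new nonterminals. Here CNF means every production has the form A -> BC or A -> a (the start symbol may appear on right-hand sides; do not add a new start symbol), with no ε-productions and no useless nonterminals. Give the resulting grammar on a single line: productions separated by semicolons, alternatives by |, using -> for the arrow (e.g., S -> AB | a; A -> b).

No ε-productions.
After unit-elimination: S -> g | SSY; Y -> g | cS | cc | SSY.
TERM: introduce A -> c and substitute in every rule of length ≥2.
BIN: S -> SSY becomes S -> SB, B -> SY; Y -> SSY becomes Y -> SC, C -> SY.

S -> g | SB; A -> c; B -> SY; C -> SY; Y -> g | AA | AS | SC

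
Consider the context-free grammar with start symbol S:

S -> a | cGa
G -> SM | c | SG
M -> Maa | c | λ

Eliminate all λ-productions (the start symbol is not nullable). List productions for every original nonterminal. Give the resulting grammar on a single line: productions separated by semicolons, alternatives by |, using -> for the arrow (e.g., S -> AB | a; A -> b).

S -> a | cGa; G -> S | c | SG | SM; M -> c | aa | Maa

Nullable set: {M}.
G -> SM: M nullable, giving S | SM.
Drop M -> λ.
M -> Maa: M nullable, giving Maa | aa.
Unchanged (no nullable symbols): S -> a; S -> cGa; G -> SG; G -> c; M -> c.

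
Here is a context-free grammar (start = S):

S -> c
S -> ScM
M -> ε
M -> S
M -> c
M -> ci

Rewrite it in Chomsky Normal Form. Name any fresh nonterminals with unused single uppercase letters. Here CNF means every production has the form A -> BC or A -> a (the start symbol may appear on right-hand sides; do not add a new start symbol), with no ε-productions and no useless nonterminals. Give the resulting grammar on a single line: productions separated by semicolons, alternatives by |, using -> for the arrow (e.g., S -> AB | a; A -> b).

Nullable: {M}; after ε-elimination: S -> c | Sc | ScM; M -> S | c | ci.
After unit-elimination: S -> c | Sc | ScM; M -> c | Sc | ci | ScM.
TERM: introduce A -> c, B -> i and substitute in every rule of length ≥2.
BIN: M -> SAM becomes M -> SC, C -> AM; S -> SAM becomes S -> SD, D -> AM.

S -> c | SA | SD; A -> c; B -> i; C -> AM; D -> AM; M -> c | AB | SA | SC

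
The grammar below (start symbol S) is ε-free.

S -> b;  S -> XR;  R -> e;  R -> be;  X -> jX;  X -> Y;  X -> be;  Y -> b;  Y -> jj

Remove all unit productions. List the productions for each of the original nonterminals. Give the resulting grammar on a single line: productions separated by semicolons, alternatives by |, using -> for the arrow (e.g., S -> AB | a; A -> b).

Unit productions: X->Y.
Unit pairs (A ⇒* B via units): (X,Y).
S: inherits non-unit rules of {S} → XR | b.
R: inherits non-unit rules of {R} → be | e.
X: inherits non-unit rules of {X, Y} → b | be | jX | jj.
Y: inherits non-unit rules of {Y} → b | jj.

S -> b | XR; R -> e | be; X -> b | be | jX | jj; Y -> b | jj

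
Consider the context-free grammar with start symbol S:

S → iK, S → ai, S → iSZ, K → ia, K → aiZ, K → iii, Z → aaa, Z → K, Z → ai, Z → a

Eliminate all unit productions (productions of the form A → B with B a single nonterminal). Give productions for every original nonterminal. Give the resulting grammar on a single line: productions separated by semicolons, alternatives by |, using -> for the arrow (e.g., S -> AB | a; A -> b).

S -> ai | iK | iSZ; K -> ia | aiZ | iii; Z -> a | ai | ia | aaa | aiZ | iii

Unit productions: Z->K.
Unit pairs (A ⇒* B via units): (Z,K).
S: inherits non-unit rules of {S} → ai | iK | iSZ.
K: inherits non-unit rules of {K} → aiZ | ia | iii.
Z: inherits non-unit rules of {K, Z} → a | aaa | ai | aiZ | ia | iii.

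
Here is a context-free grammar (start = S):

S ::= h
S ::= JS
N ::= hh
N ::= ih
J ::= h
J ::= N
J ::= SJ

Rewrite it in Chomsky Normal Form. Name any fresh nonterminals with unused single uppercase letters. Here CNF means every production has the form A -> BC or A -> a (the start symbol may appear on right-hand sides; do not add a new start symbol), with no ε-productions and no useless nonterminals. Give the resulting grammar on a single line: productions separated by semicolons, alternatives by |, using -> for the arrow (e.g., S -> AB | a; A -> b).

No ε-productions.
After unit-elimination: S -> h | JS; J -> h | SJ | hh | ih; N -> hh | ih.
TERM: introduce A -> h, B -> i and substitute in every rule of length ≥2.
Drop unreachable/unproductive: N.

S -> h | JS; A -> h; B -> i; J -> h | AA | BA | SJ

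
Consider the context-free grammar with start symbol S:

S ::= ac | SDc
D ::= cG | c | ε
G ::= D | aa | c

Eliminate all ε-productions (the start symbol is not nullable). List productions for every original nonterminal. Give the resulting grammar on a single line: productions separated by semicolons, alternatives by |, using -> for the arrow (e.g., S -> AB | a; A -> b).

S -> Sc | ac | SDc; D -> c | cG; G -> D | c | aa

Nullable set: {D, G}.
S -> SDc: D nullable, giving SDc | Sc.
Drop D -> ε.
D -> cG: G nullable, giving c | cG.
G -> D: D nullable, giving D.
Unchanged (no nullable symbols): S -> ac; D -> c; G -> aa; G -> c.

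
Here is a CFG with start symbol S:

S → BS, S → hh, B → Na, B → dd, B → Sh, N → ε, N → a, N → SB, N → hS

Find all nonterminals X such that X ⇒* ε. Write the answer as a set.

Directly nullable (have an ε-rule): {N}.
Not nullable: B, S — each has a terminal in every rule's right-hand side or depends on a non-nullable symbol.

{N}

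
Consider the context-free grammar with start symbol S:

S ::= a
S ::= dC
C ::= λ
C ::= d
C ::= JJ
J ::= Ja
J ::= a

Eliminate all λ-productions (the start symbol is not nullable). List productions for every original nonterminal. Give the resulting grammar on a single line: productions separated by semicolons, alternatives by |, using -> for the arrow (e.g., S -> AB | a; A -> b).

Nullable set: {C}.
S -> dC: C nullable, giving d | dC.
Drop C -> λ.
Unchanged (no nullable symbols): S -> a; C -> JJ; C -> d; J -> Ja; J -> a.

S -> a | d | dC; C -> d | JJ; J -> a | Ja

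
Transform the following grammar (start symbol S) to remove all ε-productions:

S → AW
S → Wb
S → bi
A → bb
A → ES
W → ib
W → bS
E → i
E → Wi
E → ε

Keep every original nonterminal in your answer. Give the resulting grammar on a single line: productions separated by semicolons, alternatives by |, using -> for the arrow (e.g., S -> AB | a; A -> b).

S -> AW | Wb | bi; A -> S | ES | bb; E -> i | Wi; W -> bS | ib

Nullable set: {E}.
A -> ES: E nullable, giving ES | S.
Drop E -> ε.
Unchanged (no nullable symbols): S -> AW; S -> Wb; S -> bi; A -> bb; E -> Wi; E -> i; W -> bS; W -> ib.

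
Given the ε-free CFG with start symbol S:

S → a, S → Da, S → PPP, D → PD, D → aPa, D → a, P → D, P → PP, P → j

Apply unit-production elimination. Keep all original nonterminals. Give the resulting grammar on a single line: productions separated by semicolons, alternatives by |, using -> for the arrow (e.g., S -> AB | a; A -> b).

Unit productions: P->D.
Unit pairs (A ⇒* B via units): (P,D).
S: inherits non-unit rules of {S} → Da | PPP | a.
D: inherits non-unit rules of {D} → PD | a | aPa.
P: inherits non-unit rules of {D, P} → PD | PP | a | aPa | j.

S -> a | Da | PPP; D -> a | PD | aPa; P -> a | j | PD | PP | aPa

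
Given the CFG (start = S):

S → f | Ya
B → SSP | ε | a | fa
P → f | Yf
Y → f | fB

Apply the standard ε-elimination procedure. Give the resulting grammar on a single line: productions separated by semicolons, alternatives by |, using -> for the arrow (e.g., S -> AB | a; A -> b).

S -> f | Ya; B -> a | fa | SSP; P -> f | Yf; Y -> f | fB

Nullable set: {B}.
Drop B -> ε.
Y -> fB: B nullable, giving f | fB.
Unchanged (no nullable symbols): S -> Ya; S -> f; B -> SSP; B -> a; B -> fa; P -> Yf; P -> f; Y -> f.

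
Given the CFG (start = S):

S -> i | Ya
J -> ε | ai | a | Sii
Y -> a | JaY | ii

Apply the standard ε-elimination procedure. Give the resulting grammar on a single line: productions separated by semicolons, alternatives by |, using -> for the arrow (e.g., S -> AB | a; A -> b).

Nullable set: {J}.
Drop J -> ε.
Y -> JaY: J nullable, giving JaY | aY.
Unchanged (no nullable symbols): S -> Ya; S -> i; J -> Sii; J -> a; J -> ai; Y -> a; Y -> ii.

S -> i | Ya; J -> a | ai | Sii; Y -> a | aY | ii | JaY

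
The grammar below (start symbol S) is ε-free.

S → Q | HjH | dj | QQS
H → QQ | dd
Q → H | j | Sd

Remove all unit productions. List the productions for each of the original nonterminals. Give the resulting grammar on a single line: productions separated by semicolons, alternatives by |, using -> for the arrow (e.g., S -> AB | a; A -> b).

S -> j | QQ | Sd | dd | dj | HjH | QQS; H -> QQ | dd; Q -> j | QQ | Sd | dd

Unit productions: Q->H, S->Q.
Unit pairs (A ⇒* B via units): (Q,H), (S,H), (S,Q).
S: inherits non-unit rules of {H, Q, S} → HjH | QQ | QQS | Sd | dd | dj | j.
H: inherits non-unit rules of {H} → QQ | dd.
Q: inherits non-unit rules of {H, Q} → QQ | Sd | dd | j.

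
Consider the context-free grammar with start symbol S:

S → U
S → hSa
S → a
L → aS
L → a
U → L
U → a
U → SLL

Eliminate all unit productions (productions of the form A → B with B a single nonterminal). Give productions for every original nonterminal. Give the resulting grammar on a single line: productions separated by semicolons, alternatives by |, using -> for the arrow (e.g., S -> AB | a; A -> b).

Unit productions: S->U, U->L.
Unit pairs (A ⇒* B via units): (S,L), (S,U), (U,L).
S: inherits non-unit rules of {L, S, U} → SLL | a | aS | hSa.
L: inherits non-unit rules of {L} → a | aS.
U: inherits non-unit rules of {L, U} → SLL | a | aS.

S -> a | aS | SLL | hSa; L -> a | aS; U -> a | aS | SLL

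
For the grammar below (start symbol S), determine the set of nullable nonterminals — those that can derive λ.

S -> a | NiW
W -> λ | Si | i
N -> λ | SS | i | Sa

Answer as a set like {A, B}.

Directly nullable (have an ε-rule): {N, W}.
Not nullable: S — each has a terminal in every rule's right-hand side or depends on a non-nullable symbol.

{N, W}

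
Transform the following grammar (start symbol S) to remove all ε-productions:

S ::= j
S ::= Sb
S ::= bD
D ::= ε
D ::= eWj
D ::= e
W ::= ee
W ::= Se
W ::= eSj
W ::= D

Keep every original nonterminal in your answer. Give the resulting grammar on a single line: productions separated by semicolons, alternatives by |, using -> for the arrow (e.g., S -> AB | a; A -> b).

Nullable set: {D, W}.
S -> bD: D nullable, giving b | bD.
Drop D -> ε.
D -> eWj: W nullable, giving eWj | ej.
W -> D: D nullable, giving D.
Unchanged (no nullable symbols): S -> Sb; S -> j; D -> e; W -> Se; W -> eSj; W -> ee.

S -> b | j | Sb | bD; D -> e | ej | eWj; W -> D | Se | ee | eSj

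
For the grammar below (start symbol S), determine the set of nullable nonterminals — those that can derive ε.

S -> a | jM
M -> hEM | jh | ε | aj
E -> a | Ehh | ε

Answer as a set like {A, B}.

Directly nullable (have an ε-rule): {E, M}.
Not nullable: S — each has a terminal in every rule's right-hand side or depends on a non-nullable symbol.

{E, M}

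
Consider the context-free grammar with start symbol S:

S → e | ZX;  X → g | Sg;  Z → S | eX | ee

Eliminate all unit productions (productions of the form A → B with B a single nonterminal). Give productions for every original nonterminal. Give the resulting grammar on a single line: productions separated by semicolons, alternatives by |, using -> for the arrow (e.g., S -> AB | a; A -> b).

Unit productions: Z->S.
Unit pairs (A ⇒* B via units): (Z,S).
S: inherits non-unit rules of {S} → ZX | e.
X: inherits non-unit rules of {X} → Sg | g.
Z: inherits non-unit rules of {S, Z} → ZX | e | eX | ee.

S -> e | ZX; X -> g | Sg; Z -> e | ZX | eX | ee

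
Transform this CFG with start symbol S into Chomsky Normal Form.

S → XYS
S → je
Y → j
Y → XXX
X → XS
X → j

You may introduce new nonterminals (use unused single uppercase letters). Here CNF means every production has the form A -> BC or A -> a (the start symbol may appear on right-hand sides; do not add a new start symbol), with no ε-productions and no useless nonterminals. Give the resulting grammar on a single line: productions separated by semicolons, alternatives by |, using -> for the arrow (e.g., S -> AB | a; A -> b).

No ε-productions.
No unit productions to eliminate.
TERM: introduce B -> e, A -> j and substitute in every rule of length ≥2.
BIN: S -> XYS becomes S -> XC, C -> YS; Y -> XXX becomes Y -> XD, D -> XX.

S -> AB | XC; A -> j; B -> e; C -> YS; D -> XX; X -> j | XS; Y -> j | XD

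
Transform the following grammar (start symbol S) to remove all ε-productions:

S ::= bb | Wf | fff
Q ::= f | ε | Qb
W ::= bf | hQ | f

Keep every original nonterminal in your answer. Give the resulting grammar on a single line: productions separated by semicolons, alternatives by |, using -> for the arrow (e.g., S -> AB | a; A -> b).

Nullable set: {Q}.
Drop Q -> ε.
Q -> Qb: Q nullable, giving Qb | b.
W -> hQ: Q nullable, giving h | hQ.
Unchanged (no nullable symbols): S -> Wf; S -> bb; S -> fff; Q -> f; W -> bf; W -> f.

S -> Wf | bb | fff; Q -> b | f | Qb; W -> f | h | bf | hQ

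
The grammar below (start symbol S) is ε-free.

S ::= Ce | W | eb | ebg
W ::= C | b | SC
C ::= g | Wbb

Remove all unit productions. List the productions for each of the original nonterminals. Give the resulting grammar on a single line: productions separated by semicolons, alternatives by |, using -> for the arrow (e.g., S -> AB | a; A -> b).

Unit productions: S->W, W->C.
Unit pairs (A ⇒* B via units): (S,C), (S,W), (W,C).
S: inherits non-unit rules of {C, S, W} → Ce | SC | Wbb | b | eb | ebg | g.
C: inherits non-unit rules of {C} → Wbb | g.
W: inherits non-unit rules of {C, W} → SC | Wbb | b | g.

S -> b | g | Ce | SC | eb | Wbb | ebg; C -> g | Wbb; W -> b | g | SC | Wbb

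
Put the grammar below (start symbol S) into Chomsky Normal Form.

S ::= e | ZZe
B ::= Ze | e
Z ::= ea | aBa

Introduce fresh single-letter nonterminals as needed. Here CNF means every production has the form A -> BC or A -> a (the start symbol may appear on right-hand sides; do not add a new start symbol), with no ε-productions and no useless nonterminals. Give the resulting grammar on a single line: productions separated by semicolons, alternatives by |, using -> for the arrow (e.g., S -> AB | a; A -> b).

S -> e | ZD; A -> e; B -> e | ZA; C -> a; D -> ZA; E -> BC; Z -> AC | CE

No ε-productions.
No unit productions to eliminate.
TERM: introduce C -> a, A -> e and substitute in every rule of length ≥2.
BIN: S -> ZZA becomes S -> ZD, D -> ZA; Z -> CBC becomes Z -> CE, E -> BC.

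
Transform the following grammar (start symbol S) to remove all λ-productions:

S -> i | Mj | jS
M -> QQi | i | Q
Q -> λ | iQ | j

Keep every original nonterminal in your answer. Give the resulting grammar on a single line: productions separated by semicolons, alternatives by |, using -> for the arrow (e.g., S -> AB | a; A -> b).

Nullable set: {M, Q}.
S -> Mj: M nullable, giving Mj | j.
M -> Q: Q nullable, giving Q.
M -> QQi: Q, Q nullable, giving QQi | Qi | i.
Drop Q -> λ.
Q -> iQ: Q nullable, giving i | iQ.
Unchanged (no nullable symbols): S -> i; S -> jS; M -> i; Q -> j.

S -> i | j | Mj | jS; M -> Q | i | Qi | QQi; Q -> i | j | iQ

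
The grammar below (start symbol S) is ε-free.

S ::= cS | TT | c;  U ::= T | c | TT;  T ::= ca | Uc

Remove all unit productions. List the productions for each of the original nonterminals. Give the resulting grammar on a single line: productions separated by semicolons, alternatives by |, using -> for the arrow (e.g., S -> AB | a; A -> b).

S -> c | TT | cS; T -> Uc | ca; U -> c | TT | Uc | ca

Unit productions: U->T.
Unit pairs (A ⇒* B via units): (U,T).
S: inherits non-unit rules of {S} → TT | c | cS.
T: inherits non-unit rules of {T} → Uc | ca.
U: inherits non-unit rules of {T, U} → TT | Uc | c | ca.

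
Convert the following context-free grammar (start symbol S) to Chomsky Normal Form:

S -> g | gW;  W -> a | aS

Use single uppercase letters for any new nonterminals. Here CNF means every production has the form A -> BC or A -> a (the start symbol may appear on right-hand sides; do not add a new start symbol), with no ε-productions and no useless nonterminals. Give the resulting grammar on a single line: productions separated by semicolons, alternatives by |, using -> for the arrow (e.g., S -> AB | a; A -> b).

No ε-productions.
No unit productions to eliminate.
TERM: introduce B -> a, A -> g and substitute in every rule of length ≥2.

S -> g | AW; A -> g; B -> a; W -> a | BS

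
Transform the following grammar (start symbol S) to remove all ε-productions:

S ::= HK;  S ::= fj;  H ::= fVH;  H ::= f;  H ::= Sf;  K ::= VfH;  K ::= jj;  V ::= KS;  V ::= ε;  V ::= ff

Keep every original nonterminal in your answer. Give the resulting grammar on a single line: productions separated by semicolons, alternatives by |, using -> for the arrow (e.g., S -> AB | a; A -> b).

S -> HK | fj; H -> f | Sf | fH | fVH; K -> fH | jj | VfH; V -> KS | ff

Nullable set: {V}.
H -> fVH: V nullable, giving fH | fVH.
K -> VfH: V nullable, giving VfH | fH.
Drop V -> ε.
Unchanged (no nullable symbols): S -> HK; S -> fj; H -> Sf; H -> f; K -> jj; V -> KS; V -> ff.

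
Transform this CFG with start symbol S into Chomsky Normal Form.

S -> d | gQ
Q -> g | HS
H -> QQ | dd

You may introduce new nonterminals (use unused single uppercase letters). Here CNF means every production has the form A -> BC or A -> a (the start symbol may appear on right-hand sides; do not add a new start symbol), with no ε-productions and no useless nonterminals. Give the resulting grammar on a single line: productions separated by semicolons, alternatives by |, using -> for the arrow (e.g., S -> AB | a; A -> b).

S -> d | BQ; A -> d; B -> g; H -> AA | QQ; Q -> g | HS

No ε-productions.
No unit productions to eliminate.
TERM: introduce A -> d, B -> g and substitute in every rule of length ≥2.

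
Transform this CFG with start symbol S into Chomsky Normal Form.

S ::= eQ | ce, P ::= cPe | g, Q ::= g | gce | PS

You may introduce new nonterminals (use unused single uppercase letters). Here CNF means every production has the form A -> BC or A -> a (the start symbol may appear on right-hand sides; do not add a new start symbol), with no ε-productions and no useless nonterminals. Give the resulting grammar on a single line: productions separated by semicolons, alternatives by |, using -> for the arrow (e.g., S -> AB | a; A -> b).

No ε-productions.
No unit productions to eliminate.
TERM: introduce A -> c, B -> e, C -> g and substitute in every rule of length ≥2.
BIN: P -> APB becomes P -> AD, D -> PB; Q -> CAB becomes Q -> CE, E -> AB.

S -> AB | BQ; A -> c; B -> e; C -> g; D -> PB; E -> AB; P -> g | AD; Q -> g | CE | PS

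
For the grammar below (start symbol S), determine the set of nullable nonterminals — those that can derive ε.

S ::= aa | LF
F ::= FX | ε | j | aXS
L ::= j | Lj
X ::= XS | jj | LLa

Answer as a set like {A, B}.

{F}

Directly nullable (have an ε-rule): {F}.
Not nullable: L, S, X — each has a terminal in every rule's right-hand side or depends on a non-nullable symbol.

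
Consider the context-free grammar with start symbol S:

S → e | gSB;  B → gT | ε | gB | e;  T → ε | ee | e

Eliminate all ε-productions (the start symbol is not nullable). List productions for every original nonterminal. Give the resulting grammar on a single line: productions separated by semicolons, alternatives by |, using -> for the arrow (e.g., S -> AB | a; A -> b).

S -> e | gS | gSB; B -> e | g | gB | gT; T -> e | ee

Nullable set: {B, T}.
S -> gSB: B nullable, giving gS | gSB.
Drop B -> ε.
B -> gB: B nullable, giving g | gB.
B -> gT: T nullable, giving g | gT.
Drop T -> ε.
Unchanged (no nullable symbols): S -> e; B -> e; T -> e; T -> ee.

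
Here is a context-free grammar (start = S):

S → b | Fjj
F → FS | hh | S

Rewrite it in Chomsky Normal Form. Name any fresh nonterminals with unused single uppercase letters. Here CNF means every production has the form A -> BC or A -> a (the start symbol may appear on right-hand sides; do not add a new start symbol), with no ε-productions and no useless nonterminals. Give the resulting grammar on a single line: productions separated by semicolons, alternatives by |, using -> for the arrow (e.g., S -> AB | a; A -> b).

No ε-productions.
After unit-elimination: S -> b | Fjj; F -> b | FS | hh | Fjj.
TERM: introduce B -> h, A -> j and substitute in every rule of length ≥2.
BIN: F -> FAA becomes F -> FC, C -> AA; S -> FAA becomes S -> FD, D -> AA.

S -> b | FD; A -> j; B -> h; C -> AA; D -> AA; F -> b | BB | FC | FS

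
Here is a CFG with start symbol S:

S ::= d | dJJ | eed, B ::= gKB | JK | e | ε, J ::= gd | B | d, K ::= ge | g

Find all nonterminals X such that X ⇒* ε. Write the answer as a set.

Directly nullable (have an ε-rule): {B}.
J is nullable via J -> B (every symbol on the right is already known nullable).
Not nullable: K, S — each has a terminal in every rule's right-hand side or depends on a non-nullable symbol.

{B, J}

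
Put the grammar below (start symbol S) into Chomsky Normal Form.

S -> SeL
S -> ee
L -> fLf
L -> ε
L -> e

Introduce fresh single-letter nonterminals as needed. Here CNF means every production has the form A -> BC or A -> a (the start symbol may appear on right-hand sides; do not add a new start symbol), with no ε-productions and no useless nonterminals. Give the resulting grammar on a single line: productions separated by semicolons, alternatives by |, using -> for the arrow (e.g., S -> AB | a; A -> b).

S -> BB | SB | SD; A -> f; B -> e; C -> LA; D -> BL; L -> e | AA | AC

Nullable: {L}; after ε-elimination: S -> Se | ee | SeL; L -> e | ff | fLf.
No unit productions to eliminate.
TERM: introduce B -> e, A -> f and substitute in every rule of length ≥2.
BIN: L -> ALA becomes L -> AC, C -> LA; S -> SBL becomes S -> SD, D -> BL.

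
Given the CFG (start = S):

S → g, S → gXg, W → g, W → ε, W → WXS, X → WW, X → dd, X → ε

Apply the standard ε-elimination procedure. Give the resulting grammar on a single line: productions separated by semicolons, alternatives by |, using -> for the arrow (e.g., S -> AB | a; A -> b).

S -> g | gg | gXg; W -> S | g | WS | XS | WXS; X -> W | WW | dd

Nullable set: {W, X}.
S -> gXg: X nullable, giving gXg | gg.
Drop W -> ε.
W -> WXS: W, X nullable, giving S | WS | WXS | XS.
Drop X -> ε.
X -> WW: W, W nullable, giving W | WW.
Unchanged (no nullable symbols): S -> g; W -> g; X -> dd.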